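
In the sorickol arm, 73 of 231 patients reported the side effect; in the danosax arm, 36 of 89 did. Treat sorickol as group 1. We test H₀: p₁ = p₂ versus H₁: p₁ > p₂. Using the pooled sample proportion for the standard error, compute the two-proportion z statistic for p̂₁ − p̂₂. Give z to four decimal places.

z = -1.4964

p̂₁ = 73/231 ≈ 0.316017, p̂₂ = 36/89 ≈ 0.404494.
Pooled p̂ = (73+36)/(231+89) = 109/320 = 0.340625.
SE = √(0.2246 × 0.015565) = 0.059126.
z = (0.316017 − 0.404494)/0.059126 = -0.088477/0.059126 = -1.4964.
p-value = P(Z > -1.496) ≈ 0.9327.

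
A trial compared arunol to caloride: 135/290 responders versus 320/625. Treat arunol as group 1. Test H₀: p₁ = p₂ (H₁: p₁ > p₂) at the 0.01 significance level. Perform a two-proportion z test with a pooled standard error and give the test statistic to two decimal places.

z = -1.31

p̂₁ = 135/290 = 0.4655, p̂₂ = 320/625 = 0.5120.
Pooled p̂ = (135+320)/(290+625) = 455/915 = 0.4973.
SE = √(p̂(1−p̂)(1/n₁+1/n₂)) = √(0.4973·0.5027·0.00504828) = √(0.00126203) = 0.0355.
z = (0.4655 − 0.5120)/0.0355 = -0.0465/0.0355 = -1.31.
p-value = P(Z > -1.308) ≈ 0.9046; since p > α = 0.01, fail to reject H₀.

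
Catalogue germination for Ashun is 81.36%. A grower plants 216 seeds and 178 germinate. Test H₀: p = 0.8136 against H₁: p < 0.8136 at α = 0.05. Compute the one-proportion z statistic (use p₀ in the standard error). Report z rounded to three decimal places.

p̂ = 178/216 = 0.82407.
Under H₀, SE = √(0.8136·0.1864/216) = √(0.000702107) = 0.02650.
z = (0.82407 − 0.8136)/0.02650 = 0.01047/0.02650 = 0.395.
p-value = P(Z < 0.395) ≈ 0.6537. With α = 0.05, fail to reject H₀.

z = 0.395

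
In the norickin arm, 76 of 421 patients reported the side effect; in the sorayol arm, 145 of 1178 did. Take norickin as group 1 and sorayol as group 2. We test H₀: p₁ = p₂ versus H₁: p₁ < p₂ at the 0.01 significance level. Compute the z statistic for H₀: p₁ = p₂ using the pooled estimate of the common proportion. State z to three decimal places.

p̂₁ = 76/421 = 0.180523, p̂₂ = 145/1178 = 0.123090.
Pooled p̂ = (76+145)/(421+1178) = 221/1599 = 0.138211.
SE = √(0.119109 × 0.00322419) = 0.019597.
z = (0.180523 − 0.123090)/0.019597 = 0.057433/0.019597 = 2.931.
p-value = P(Z < 2.931) ≈ 0.9983; since p > α = 0.01, fail to reject H₀.

z = 2.931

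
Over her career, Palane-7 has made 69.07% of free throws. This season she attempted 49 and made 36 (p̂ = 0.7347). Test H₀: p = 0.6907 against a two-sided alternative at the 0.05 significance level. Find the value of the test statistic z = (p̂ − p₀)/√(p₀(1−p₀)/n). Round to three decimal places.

p̂ = 36/49 = 0.73469.
Standard error under H₀: √(0.6907×0.3093/49) = 0.06603.
z = (0.73469 − 0.6907)/0.06603 = 0.04399/0.06603 = 0.666.
p-value = 2·P(Z > 0.666) ≈ 0.5052, so at α = 0.05 we fail to reject H₀.

z = 0.666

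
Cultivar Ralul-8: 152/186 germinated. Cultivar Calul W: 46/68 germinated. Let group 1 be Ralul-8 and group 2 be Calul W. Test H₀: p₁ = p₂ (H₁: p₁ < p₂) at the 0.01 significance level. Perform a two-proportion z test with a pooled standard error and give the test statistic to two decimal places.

p̂₁ = 152/186 = 0.8172, p̂₂ = 46/68 = 0.6765.
Pooled p̂ = (152+46)/(186+68) = 198/254 = 0.7795.
SE = √(p̂(1−p̂)(1/n₁+1/n₂)) = √(0.7795·0.2205·0.0200822) = √(0.00345142) = 0.0587.
z = (0.8172 − 0.6765)/0.0587 = 0.1407/0.0587 = 2.40.
p-value = P(Z < 2.396) ≈ 0.9917; since p > α = 0.01, fail to reject H₀.

z = 2.40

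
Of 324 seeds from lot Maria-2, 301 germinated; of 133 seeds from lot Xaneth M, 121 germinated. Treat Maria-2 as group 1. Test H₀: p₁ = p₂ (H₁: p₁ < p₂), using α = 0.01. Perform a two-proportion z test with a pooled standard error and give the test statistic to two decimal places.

p̂₁ = 301/324 ≈ 0.9290, p̂₂ = 121/133 ≈ 0.9098.
Pooled p̂ = (301+121)/(324+133) = 422/457 = 0.9234.
SE = √(p̂(1−p̂)(1/n₁+1/n₂)) = √(0.9234·0.0766·0.0106052) = √(0.000750011) = 0.0274.
z = (0.9290 − 0.9098)/0.0274 = 0.0192/0.0274 = 0.70.
p-value = P(Z < 0.702) ≈ 0.7588; since p > α = 0.01, fail to reject H₀.

z = 0.70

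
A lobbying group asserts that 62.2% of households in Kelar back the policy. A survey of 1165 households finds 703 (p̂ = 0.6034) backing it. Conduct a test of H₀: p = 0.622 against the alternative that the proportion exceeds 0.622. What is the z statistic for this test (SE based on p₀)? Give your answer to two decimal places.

z = -1.31

p̂ = 703/1165 = 0.6034.
Standard error under H₀: √(0.622×0.378/1165) = 0.0142.
z = (0.6034 − 0.622)/0.0142 = -0.0186/0.0142 = -1.31.
p-value = P(Z > -1.307) ≈ 0.9044.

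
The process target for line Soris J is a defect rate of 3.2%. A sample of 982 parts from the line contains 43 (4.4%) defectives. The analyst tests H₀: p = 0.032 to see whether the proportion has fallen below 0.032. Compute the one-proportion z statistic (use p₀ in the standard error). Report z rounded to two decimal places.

z = 2.10

p̂ = 43/982 = 0.04379.
SE = √(p₀(1−p₀)/n) = √(0.030976/982) = 0.00562.
z = (0.04379 − 0.032)/0.00562 = 0.01179/0.00562 = 2.10.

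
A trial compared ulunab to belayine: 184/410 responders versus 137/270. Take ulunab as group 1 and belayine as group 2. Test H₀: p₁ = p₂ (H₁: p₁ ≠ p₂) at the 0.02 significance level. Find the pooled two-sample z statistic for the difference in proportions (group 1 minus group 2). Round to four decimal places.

z = -1.4984

p̂₁ = 184/410 = 0.448780, p̂₂ = 137/270 = 0.507407.
Pooled p̂ = (184+137)/(410+270) = 321/680 = 0.472059.
SE = √(p̂(1−p̂)(1/n₁+1/n₂)) = √(0.472059·0.527941·0.00614273) = √(0.00153089) = 0.039127.
z = (0.448780 − 0.507407)/0.039127 = -0.058627/0.039127 = -1.4984.
Two-sided p-value ≈ 2·Φ(−1.498) = 0.1340; since p > α = 0.02, fail to reject H₀.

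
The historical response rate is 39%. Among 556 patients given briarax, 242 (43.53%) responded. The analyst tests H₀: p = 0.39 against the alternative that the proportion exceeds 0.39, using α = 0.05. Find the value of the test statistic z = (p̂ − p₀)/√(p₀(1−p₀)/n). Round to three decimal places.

z = 2.188

p̂ = 242/556 = 0.435252.
Under H₀, SE = √(0.39·0.61/556) = √(0.000427878) = 0.020685.
z = (0.435252 − 0.39)/0.020685 = 0.045252/0.020685 = 2.188.
p-value = P(Z > 2.188) ≈ 0.0143, so at α = 0.05 we reject H₀.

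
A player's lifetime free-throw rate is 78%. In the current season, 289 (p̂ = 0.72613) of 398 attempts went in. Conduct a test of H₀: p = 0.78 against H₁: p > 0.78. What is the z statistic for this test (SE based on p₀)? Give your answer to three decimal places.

z = -2.594

p̂ = 289/398 ≈ 0.726131.
Standard error under H₀: √(0.78×0.22/398) = 0.020764.
z = (0.726131 − 0.78)/0.020764 = -0.053869/0.020764 = -2.594.
p-value = P(Z > -2.594) ≈ 0.9953.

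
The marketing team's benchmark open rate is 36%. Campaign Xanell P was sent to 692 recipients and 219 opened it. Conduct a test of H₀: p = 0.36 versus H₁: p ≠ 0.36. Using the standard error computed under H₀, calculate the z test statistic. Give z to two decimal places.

z = -2.39

p̂ = 219/692 = 0.3165.
Under H₀, SE = √(0.36·0.64/692) = √(0.000332948) = 0.0182.
z = (0.3165 − 0.36)/0.0182 = -0.0435/0.0182 = -2.39.
p-value = 2·P(Z > 2.385) ≈ 0.0171.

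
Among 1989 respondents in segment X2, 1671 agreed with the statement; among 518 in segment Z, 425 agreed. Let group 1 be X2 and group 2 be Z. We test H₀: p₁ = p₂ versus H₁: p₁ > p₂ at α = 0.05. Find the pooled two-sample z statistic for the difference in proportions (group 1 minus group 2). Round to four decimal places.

p̂₁ = 1671/1989 ≈ 0.840121, p̂₂ = 425/518 ≈ 0.820463.
Pooled p̂ = (1671+425)/(1989+518) = 2096/2507 = 0.836059.
SE = √(0.137064 × 0.00243327) = 0.018262.
z = (0.840121 − 0.820463)/0.018262 = 0.019658/0.018262 = 1.0764.
p-value = P(Z > 1.076) ≈ 0.1409. With α = 0.05, fail to reject H₀.

z = 1.0764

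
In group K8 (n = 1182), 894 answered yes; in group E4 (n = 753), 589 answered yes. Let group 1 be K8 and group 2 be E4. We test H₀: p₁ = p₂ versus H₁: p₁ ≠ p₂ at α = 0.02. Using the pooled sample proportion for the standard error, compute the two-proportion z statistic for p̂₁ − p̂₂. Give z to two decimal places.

p̂₁ = 894/1182 ≈ 0.7563, p̂₂ = 589/753 ≈ 0.7822.
Pooled p̂ = (894+589)/(1182+753) = 1483/1935 = 0.7664.
SE = √(0.179027 × 0.00217404) = 0.0197.
z = (0.7563 − 0.7822)/0.0197 = -0.0259/0.0197 = -1.31.
p-value = 2·P(Z > 1.311) ≈ 0.1899. With α = 0.02, fail to reject H₀.

z = -1.31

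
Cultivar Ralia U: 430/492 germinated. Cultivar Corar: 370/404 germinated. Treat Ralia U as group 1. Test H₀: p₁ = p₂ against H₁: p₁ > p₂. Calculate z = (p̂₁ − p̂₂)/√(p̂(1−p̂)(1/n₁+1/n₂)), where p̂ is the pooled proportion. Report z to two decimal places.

p̂₁ = 430/492 ≈ 0.87398, p̂₂ = 370/404 ≈ 0.91584.
Pooled p̂ = (430+370)/(492+404) = 800/896 = 0.89286.
SE = √(p̂(1−p̂)(1/n₁+1/n₂)) = √(0.89286·0.10714·0.00450777) = √(0.000431228) = 0.02077.
z = (0.87398 − 0.91584)/0.02077 = -0.04186/0.02077 = -2.02.
p-value = P(Z > -2.016) ≈ 0.9781.

z = -2.02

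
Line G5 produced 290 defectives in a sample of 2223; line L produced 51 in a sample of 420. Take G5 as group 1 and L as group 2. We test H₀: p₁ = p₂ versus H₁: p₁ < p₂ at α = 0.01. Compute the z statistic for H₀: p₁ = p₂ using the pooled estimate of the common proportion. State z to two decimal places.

p̂₁ = 290/2223 ≈ 0.1305, p̂₂ = 51/420 ≈ 0.1214.
Pooled p̂ = (290+51)/(2223+420) = 341/2643 = 0.1290.
SE = √(0.112374 × 0.00283079) = 0.0178.
z = (0.1305 − 0.1214)/0.0178 = 0.0091/0.0178 = 0.51.
p-value = P(Z < 0.506) ≈ 0.6936. With α = 0.01, fail to reject H₀.

z = 0.51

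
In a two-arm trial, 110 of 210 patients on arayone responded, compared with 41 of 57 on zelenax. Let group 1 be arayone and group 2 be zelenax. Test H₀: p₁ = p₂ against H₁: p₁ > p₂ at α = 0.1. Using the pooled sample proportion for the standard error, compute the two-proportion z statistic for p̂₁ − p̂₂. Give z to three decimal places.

p̂₁ = 110/210 = 0.52381, p̂₂ = 41/57 = 0.71930.
Pooled p̂ = (110+41)/(210+57) = 151/267 = 0.56554.
SE = √(p̂(1−p̂)(1/n₁+1/n₂)) = √(0.56554·0.43446·0.0223058) = √(0.00548062) = 0.07403.
z = (0.52381 − 0.71930)/0.07403 = -0.19549/0.07403 = -2.641.
p-value = P(Z > -2.641) ≈ 0.9959. With α = 0.1, fail to reject H₀.

z = -2.641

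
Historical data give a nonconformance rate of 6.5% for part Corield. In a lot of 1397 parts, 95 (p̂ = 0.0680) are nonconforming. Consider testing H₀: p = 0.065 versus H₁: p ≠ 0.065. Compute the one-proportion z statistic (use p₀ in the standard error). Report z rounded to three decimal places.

p̂ = 95/1397 ≈ 0.06800.
Standard error under H₀: √(0.065×0.935/1397) = 0.00660.
z = (0.06800 − 0.065)/0.00660 = 0.00300/0.00660 = 0.455.
p-value = 2·P(Z > 0.455) ≈ 0.6489.

z = 0.455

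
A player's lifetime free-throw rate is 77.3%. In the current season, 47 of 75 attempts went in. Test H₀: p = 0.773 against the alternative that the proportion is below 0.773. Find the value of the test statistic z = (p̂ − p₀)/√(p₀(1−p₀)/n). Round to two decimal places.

p̂ = 47/75 = 0.62667.
Standard error under H₀: √(0.773×0.227/75) = 0.04837.
z = (0.62667 − 0.773)/0.04837 = -0.14633/0.04837 = -3.03.

z = -3.03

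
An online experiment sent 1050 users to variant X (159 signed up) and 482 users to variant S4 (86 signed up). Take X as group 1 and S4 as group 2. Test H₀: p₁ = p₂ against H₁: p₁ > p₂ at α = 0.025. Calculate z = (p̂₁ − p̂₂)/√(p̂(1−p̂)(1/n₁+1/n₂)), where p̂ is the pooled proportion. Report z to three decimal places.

z = -1.339

p̂₁ = 159/1050 ≈ 0.151429, p̂₂ = 86/482 ≈ 0.178423.
Pooled p̂ = (159+86)/(1050+482) = 245/1532 = 0.159922.
SE = √(0.134347 × 0.00302707) = 0.020166.
z = (0.151429 − 0.178423)/0.020166 = -0.026994/0.020166 = -1.339.
p-value = P(Z > -1.339) ≈ 0.9097, so at α = 0.025 we fail to reject H₀.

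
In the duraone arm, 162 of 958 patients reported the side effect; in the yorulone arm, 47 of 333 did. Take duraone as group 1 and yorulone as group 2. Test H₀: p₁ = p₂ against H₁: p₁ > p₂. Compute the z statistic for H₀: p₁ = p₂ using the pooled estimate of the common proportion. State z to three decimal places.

z = 1.193

p̂₁ = 162/958 = 0.16910, p̂₂ = 47/333 = 0.14114.
Pooled p̂ = (162+47)/(958+333) = 209/1291 = 0.16189.
SE = √(p̂(1−p̂)(1/n₁+1/n₂)) = √(0.16189·0.83811·0.00404684) = √(0.000549082) = 0.02343.
z = (0.16910 − 0.14114)/0.02343 = 0.02796/0.02343 = 1.193.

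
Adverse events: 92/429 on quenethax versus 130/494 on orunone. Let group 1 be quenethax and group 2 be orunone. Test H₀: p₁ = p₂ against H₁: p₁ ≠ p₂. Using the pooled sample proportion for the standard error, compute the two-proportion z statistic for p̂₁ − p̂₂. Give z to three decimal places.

p̂₁ = 92/429 ≈ 0.21445, p̂₂ = 130/494 ≈ 0.26316.
Pooled p̂ = (92+130)/(429+494) = 222/923 = 0.24052.
SE = √(p̂(1−p̂)(1/n₁+1/n₂)) = √(0.24052·0.75948·0.00435529) = √(0.000795582) = 0.02821.
z = (0.21445 − 0.26316)/0.02821 = -0.04871/0.02821 = -1.727.
p-value = 2·P(Z > 1.727) ≈ 0.0842.

z = -1.727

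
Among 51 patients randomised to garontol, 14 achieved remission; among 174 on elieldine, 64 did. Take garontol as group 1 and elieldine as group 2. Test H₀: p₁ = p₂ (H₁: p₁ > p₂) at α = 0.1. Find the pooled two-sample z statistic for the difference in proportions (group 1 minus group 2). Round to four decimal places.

p̂₁ = 14/51 ≈ 0.274510, p̂₂ = 64/174 ≈ 0.367816.
Pooled p̂ = (14+64)/(51+174) = 78/225 = 0.346667.
SE = √(p̂(1−p̂)(1/n₁+1/n₂)) = √(0.346667·0.653333·0.025355) = √(0.00574262) = 0.075780.
z = (0.274510 − 0.367816)/0.075780 = -0.093306/0.075780 = -1.2313.
p-value = P(Z > -1.231) ≈ 0.8909. With α = 0.1, fail to reject H₀.

z = -1.2313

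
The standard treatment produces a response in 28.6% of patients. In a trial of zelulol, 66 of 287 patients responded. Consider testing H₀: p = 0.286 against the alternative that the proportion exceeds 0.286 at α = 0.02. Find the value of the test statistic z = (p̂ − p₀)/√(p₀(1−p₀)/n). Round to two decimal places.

p̂ = 66/287 ≈ 0.2300.
SE = √(p₀(1−p₀)/n) = √(0.2042/287) = 0.0267.
z = (0.2300 − 0.286)/0.0267 = -0.0560/0.0267 = -2.10.
p-value = P(Z > -2.101) ≈ 0.9822; since p > α = 0.02, fail to reject H₀.

z = -2.10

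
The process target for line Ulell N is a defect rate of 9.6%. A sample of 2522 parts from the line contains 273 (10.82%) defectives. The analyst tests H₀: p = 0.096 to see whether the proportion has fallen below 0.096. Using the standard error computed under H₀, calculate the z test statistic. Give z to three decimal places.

z = 2.088

p̂ = 273/2522 ≈ 0.108247.
SE = √(p₀(1−p₀)/n) = √(0.086784/2522) = 0.005866.
z = (0.108247 − 0.096)/0.005866 = 0.012247/0.005866 = 2.088.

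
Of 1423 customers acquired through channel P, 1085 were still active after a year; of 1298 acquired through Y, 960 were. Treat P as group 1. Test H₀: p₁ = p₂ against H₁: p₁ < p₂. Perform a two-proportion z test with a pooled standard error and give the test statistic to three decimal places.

z = 1.379

p̂₁ = 1085/1423 = 0.76247, p̂₂ = 960/1298 = 0.73960.
Pooled p̂ = (1085+960)/(1423+1298) = 2045/2721 = 0.75156.
SE = √(p̂(1−p̂)(1/n₁+1/n₂)) = √(0.75156·0.24844·0.00147316) = √(0.000275063) = 0.01659.
z = (0.76247 − 0.73960)/0.01659 = 0.02287/0.01659 = 1.379.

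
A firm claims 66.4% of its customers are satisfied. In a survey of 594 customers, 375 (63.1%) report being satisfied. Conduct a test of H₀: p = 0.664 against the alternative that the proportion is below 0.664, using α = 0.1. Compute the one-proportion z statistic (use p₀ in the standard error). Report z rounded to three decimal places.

z = -1.687

p̂ = 375/594 = 0.63131.
SE = √(p₀(1−p₀)/n) = √(0.2231/594) = 0.01938.
z = (0.63131 − 0.664)/0.01938 = -0.03269/0.01938 = -1.687.
p-value = P(Z < -1.687) ≈ 0.0458. With α = 0.1, reject H₀.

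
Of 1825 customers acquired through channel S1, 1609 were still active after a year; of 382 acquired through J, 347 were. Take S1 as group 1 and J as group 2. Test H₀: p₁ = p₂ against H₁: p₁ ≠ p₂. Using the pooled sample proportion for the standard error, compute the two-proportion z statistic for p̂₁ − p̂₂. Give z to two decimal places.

z = -1.50

p̂₁ = 1609/1825 = 0.8816, p̂₂ = 347/382 = 0.9084.
Pooled p̂ = (1609+347)/(1825+382) = 1956/2207 = 0.8863.
SE = √(0.100795 × 0.00316575) = 0.0179.
z = (0.8816 − 0.9084)/0.0179 = -0.0268/0.0179 = -1.50.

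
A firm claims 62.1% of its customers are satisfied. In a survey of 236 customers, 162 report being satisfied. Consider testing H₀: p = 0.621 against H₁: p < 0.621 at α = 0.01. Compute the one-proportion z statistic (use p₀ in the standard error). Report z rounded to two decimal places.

p̂ = 162/236 ≈ 0.6864.
Standard error under H₀: √(0.621×0.379/236) = 0.0316.
z = (0.6864 − 0.621)/0.0316 = 0.0654/0.0316 = 2.07.
p-value = P(Z < 2.072) ≈ 0.9809, so at α = 0.01 we fail to reject H₀.

z = 2.07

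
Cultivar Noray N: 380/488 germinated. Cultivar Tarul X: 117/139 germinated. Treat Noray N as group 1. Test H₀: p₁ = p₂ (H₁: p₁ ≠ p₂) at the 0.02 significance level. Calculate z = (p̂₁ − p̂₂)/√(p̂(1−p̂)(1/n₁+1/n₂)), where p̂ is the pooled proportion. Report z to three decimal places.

p̂₁ = 380/488 ≈ 0.77869, p̂₂ = 117/139 ≈ 0.84173.
Pooled p̂ = (380+117)/(488+139) = 497/627 = 0.79266.
SE = √(p̂(1−p̂)(1/n₁+1/n₂)) = √(0.79266·0.20734·0.00924342) = √(0.00151914) = 0.03898.
z = (0.77869 − 0.84173)/0.03898 = -0.06304/0.03898 = -1.617.
p-value = 2·P(Z > 1.617) ≈ 0.1058, so at α = 0.02 we fail to reject H₀.

z = -1.617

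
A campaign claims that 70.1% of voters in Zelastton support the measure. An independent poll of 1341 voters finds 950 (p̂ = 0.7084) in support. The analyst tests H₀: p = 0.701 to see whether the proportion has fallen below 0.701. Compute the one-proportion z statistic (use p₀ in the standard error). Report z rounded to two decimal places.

z = 0.59

p̂ = 950/1341 = 0.7084.
SE = √(p₀(1−p₀)/n) = √(0.2096/1341) = 0.0125.
z = (0.7084 − 0.701)/0.0125 = 0.0074/0.0125 = 0.59.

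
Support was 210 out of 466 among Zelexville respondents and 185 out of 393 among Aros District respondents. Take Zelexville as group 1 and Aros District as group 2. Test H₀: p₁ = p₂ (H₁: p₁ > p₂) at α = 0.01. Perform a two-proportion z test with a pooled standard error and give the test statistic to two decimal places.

z = -0.59

p̂₁ = 210/466 ≈ 0.4506, p̂₂ = 185/393 ≈ 0.4707.
Pooled p̂ = (210+185)/(466+393) = 395/859 = 0.4598.
SE = √(p̂(1−p̂)(1/n₁+1/n₂)) = √(0.4598·0.5402·0.00469045) = √(0.00116505) = 0.0341.
z = (0.4506 − 0.4707)/0.0341 = -0.0201/0.0341 = -0.59.
p-value = P(Z > -0.589) ≈ 0.7220; since p > α = 0.01, fail to reject H₀.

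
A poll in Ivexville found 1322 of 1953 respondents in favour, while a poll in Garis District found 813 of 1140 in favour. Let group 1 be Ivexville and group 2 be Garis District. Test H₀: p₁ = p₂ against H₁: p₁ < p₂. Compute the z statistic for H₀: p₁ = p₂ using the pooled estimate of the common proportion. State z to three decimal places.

p̂₁ = 1322/1953 = 0.676907, p̂₂ = 813/1140 = 0.713158.
Pooled p̂ = (1322+813)/(1953+1140) = 2135/3093 = 0.690268.
SE = √(0.213798 × 0.00138923) = 0.017234.
z = (0.676907 − 0.713158)/0.017234 = -0.036251/0.017234 = -2.103.
p-value = P(Z < -2.103) ≈ 0.0177.

z = -2.103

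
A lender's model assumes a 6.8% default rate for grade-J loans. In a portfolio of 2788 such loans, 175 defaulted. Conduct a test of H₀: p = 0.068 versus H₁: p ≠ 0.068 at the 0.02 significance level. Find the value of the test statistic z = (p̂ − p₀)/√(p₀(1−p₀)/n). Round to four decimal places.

z = -1.0972

p̂ = 175/2788 = 0.0627690.
Under H₀, SE = √(0.068·0.932/2788) = √(2.27317e-05) = 0.0047678.
z = (0.0627690 − 0.068)/0.0047678 = -0.0052310/0.0047678 = -1.0972.
p-value = 2·P(Z > 1.097) ≈ 0.2726; since p > α = 0.02, fail to reject H₀.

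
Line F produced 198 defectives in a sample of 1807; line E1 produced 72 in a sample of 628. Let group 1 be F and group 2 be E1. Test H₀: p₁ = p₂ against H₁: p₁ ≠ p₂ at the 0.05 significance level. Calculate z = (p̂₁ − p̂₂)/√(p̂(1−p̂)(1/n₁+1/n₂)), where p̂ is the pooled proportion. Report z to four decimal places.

p̂₁ = 198/1807 = 0.109574, p̂₂ = 72/628 = 0.114650.
Pooled p̂ = (198+72)/(1807+628) = 270/2435 = 0.110883.
SE = √(p̂(1−p̂)(1/n₁+1/n₂)) = √(0.110883·0.889117·0.00214576) = √(0.000211546) = 0.014545.
z = (0.109574 − 0.114650)/0.014545 = -0.005076/0.014545 = -0.3490.
Two-sided p-value ≈ 2·Φ(−0.349) = 0.7271; since p > α = 0.05, fail to reject H₀.

z = -0.3490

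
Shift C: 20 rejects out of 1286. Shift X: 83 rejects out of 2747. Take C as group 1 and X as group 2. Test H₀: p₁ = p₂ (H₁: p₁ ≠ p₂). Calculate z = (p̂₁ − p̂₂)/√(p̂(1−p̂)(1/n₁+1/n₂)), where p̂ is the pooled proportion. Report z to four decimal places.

p̂₁ = 20/1286 = 0.0155521, p̂₂ = 83/2747 = 0.0302148.
Pooled p̂ = (20+83)/(1286+2747) = 103/4033 = 0.0255393.
SE = √(p̂(1−p̂)(1/n₁+1/n₂)) = √(0.0255393·0.9744607·0.00114164) = √(2.8412e-05) = 0.0053303.
z = (0.0155521 − 0.0302148)/0.0053303 = -0.0146627/0.0053303 = -2.7508.

z = -2.7508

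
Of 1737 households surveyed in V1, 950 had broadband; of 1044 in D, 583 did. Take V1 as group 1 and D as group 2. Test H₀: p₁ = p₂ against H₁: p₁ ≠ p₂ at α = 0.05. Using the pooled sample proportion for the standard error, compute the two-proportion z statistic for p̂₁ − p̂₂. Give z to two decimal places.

p̂₁ = 950/1737 ≈ 0.5469, p̂₂ = 583/1044 ≈ 0.5584.
Pooled p̂ = (950+583)/(1737+1044) = 1533/2781 = 0.5512.
SE = √(p̂(1−p̂)(1/n₁+1/n₂)) = √(0.5512·0.4488·0.00153356) = √(0.000379363) = 0.0195.
z = (0.5469 − 0.5584)/0.0195 = -0.0115/0.0195 = -0.59.
Two-sided p-value ≈ 2·Φ(−0.591) = 0.5546; since p > α = 0.05, fail to reject H₀.

z = -0.59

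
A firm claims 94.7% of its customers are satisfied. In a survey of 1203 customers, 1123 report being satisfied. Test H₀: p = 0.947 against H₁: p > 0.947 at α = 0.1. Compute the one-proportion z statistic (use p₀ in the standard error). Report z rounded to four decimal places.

z = -2.0901

p̂ = 1123/1203 ≈ 0.933500.
Standard error under H₀: √(0.947×0.053/1203) = 0.006459.
z = (0.933500 − 0.947)/0.006459 = -0.013500/0.006459 = -2.0901.
p-value = P(Z > -2.090) ≈ 0.9817; since p > α = 0.1, fail to reject H₀.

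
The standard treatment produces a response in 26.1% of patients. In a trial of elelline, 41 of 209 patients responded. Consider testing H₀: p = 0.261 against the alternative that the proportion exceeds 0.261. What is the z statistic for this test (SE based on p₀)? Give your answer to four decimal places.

z = -2.1340

p̂ = 41/209 ≈ 0.196172.
SE = √(p₀(1−p₀)/n) = √(0.19288/209) = 0.030379.
z = (0.196172 − 0.261)/0.030379 = -0.064828/0.030379 = -2.1340.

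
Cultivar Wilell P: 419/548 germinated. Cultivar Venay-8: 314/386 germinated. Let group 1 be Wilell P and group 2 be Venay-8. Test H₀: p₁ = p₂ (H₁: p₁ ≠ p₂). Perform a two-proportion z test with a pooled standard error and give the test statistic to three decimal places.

p̂₁ = 419/548 ≈ 0.764599, p̂₂ = 314/386 ≈ 0.813472.
Pooled p̂ = (419+314)/(548+386) = 733/934 = 0.784797.
SE = √(0.168891 × 0.00441549) = 0.027308.
z = (0.764599 − 0.813472)/0.027308 = -0.048873/0.027308 = -1.790.
p-value = 2·P(Z > 1.790) ≈ 0.0735.

z = -1.790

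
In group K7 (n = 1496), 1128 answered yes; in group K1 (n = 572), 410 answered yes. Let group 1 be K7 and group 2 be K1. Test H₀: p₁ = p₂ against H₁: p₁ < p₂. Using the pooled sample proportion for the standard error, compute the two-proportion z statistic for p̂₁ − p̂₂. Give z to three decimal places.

p̂₁ = 1128/1496 ≈ 0.75401, p̂₂ = 410/572 ≈ 0.71678.
Pooled p̂ = (1128+410)/(1496+572) = 1538/2068 = 0.74371.
SE = √(p̂(1−p̂)(1/n₁+1/n₂)) = √(0.74371·0.25629·0.0024167) = √(0.000460632) = 0.02146.
z = (0.75401 − 0.71678)/0.02146 = 0.03723/0.02146 = 1.735.

z = 1.735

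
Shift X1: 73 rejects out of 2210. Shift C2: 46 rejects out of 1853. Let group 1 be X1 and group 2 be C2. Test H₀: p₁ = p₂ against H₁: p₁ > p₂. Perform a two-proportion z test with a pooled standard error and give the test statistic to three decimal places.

p̂₁ = 73/2210 ≈ 0.033032, p̂₂ = 46/1853 ≈ 0.024825.
Pooled p̂ = (73+46)/(2210+1853) = 119/4063 = 0.029289.
SE = √(p̂(1−p̂)(1/n₁+1/n₂)) = √(0.029289·0.970711·0.000992154) = √(2.82078e-05) = 0.005311.
z = (0.033032 − 0.024825)/0.005311 = 0.008207/0.005311 = 1.545.

z = 1.545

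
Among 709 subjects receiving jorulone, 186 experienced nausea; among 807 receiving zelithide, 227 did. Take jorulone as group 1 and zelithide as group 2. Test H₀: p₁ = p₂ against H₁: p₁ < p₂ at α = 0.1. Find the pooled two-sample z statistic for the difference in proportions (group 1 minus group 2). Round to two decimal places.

p̂₁ = 186/709 ≈ 0.2623, p̂₂ = 227/807 ≈ 0.2813.
Pooled p̂ = (186+227)/(709+807) = 413/1516 = 0.2724.
SE = √(0.198211 × 0.00264959) = 0.0229.
z = (0.2623 − 0.2813)/0.0229 = -0.0190/0.0229 = -0.83.
p-value = P(Z < -0.827) ≈ 0.2042. With α = 0.1, fail to reject H₀.

z = -0.83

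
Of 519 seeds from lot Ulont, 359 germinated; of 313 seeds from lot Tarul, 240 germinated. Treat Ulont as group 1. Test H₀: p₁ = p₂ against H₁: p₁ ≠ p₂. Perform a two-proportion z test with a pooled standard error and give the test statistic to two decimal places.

p̂₁ = 359/519 = 0.6917, p̂₂ = 240/313 = 0.7668.
Pooled p̂ = (359+240)/(519+313) = 599/832 = 0.7200.
SE = √(0.201621 × 0.00512167) = 0.0321.
z = (0.6917 − 0.7668)/0.0321 = -0.0751/0.0321 = -2.34.
p-value = 2·P(Z > 2.336) ≈ 0.0195.

z = -2.34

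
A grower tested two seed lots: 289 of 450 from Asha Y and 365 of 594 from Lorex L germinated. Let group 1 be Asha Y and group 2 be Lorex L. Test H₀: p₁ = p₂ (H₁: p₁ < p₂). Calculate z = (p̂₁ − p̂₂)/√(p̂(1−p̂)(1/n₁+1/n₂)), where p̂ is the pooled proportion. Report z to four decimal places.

z = 0.9177

p̂₁ = 289/450 ≈ 0.642222, p̂₂ = 365/594 ≈ 0.614478.
Pooled p̂ = (289+365)/(450+594) = 654/1044 = 0.626437.
SE = √(p̂(1−p̂)(1/n₁+1/n₂)) = √(0.626437·0.373563·0.00390572) = √(0.000913993) = 0.030232.
z = (0.642222 − 0.614478)/0.030232 = 0.027744/0.030232 = 0.9177.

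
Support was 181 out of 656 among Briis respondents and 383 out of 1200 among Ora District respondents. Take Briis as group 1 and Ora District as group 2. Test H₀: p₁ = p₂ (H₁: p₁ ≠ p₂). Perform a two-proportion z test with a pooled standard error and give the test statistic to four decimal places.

z = -1.9367

p̂₁ = 181/656 = 0.275915, p̂₂ = 383/1200 = 0.319167.
Pooled p̂ = (181+383)/(656+1200) = 564/1856 = 0.303879.
SE = √(0.211537 × 0.00235772) = 0.022333.
z = (0.275915 − 0.319167)/0.022333 = -0.043252/0.022333 = -1.9367.
Two-sided p-value ≈ 2·Φ(−1.937) = 0.0528.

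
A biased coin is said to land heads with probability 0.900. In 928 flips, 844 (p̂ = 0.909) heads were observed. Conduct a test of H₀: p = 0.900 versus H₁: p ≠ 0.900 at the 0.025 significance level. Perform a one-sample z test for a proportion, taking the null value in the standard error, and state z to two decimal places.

p̂ = 844/928 ≈ 0.90948.
Under H₀, SE = √(0.9·0.1/928) = √(9.69828e-05) = 0.00985.
z = (0.90948 − 0.9)/0.00985 = 0.00948/0.00985 = 0.96.
p-value = 2·P(Z > 0.963) ≈ 0.3356, so at α = 0.025 we fail to reject H₀.

z = 0.96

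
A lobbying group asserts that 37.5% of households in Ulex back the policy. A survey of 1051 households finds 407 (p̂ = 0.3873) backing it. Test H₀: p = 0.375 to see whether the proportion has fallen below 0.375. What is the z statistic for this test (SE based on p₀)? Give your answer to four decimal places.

p̂ = 407/1051 ≈ 0.387250.
Under H₀, SE = √(0.375·0.625/1051) = √(0.000223002) = 0.014933.
z = (0.387250 − 0.375)/0.014933 = 0.012250/0.014933 = 0.8203.

z = 0.8203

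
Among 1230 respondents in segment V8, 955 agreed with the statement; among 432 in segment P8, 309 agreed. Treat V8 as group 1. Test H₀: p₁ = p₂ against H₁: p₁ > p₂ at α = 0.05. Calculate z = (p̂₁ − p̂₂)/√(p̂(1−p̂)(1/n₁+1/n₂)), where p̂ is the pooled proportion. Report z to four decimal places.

z = 2.5619

p̂₁ = 955/1230 ≈ 0.776423, p̂₂ = 309/432 ≈ 0.715278.
Pooled p̂ = (955+309)/(1230+432) = 1264/1662 = 0.760529.
SE = √(p̂(1−p̂)(1/n₁+1/n₂)) = √(0.760529·0.239471·0.00312782) = √(0.000569653) = 0.023867.
z = (0.776423 − 0.715278)/0.023867 = 0.061145/0.023867 = 2.5619.
p-value = P(Z > 2.562) ≈ 0.0052. With α = 0.05, reject H₀.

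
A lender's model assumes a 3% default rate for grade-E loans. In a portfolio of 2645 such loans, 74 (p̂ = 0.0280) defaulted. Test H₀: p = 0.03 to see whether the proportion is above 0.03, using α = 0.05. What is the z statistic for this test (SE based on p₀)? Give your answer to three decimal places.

z = -0.610

p̂ = 74/2645 = 0.027977.
SE = √(p₀(1−p₀)/n) = √(0.0291/2645) = 0.003317.
z = (0.027977 − 0.03)/0.003317 = -0.002023/0.003317 = -0.610.
p-value = P(Z > -0.610) ≈ 0.7290. With α = 0.05, fail to reject H₀.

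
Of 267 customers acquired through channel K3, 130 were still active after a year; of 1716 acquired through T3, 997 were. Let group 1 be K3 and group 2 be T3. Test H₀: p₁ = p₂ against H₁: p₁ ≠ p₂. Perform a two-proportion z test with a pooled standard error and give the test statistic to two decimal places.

p̂₁ = 130/267 = 0.4869, p̂₂ = 997/1716 = 0.5810.
Pooled p̂ = (130+997)/(267+1716) = 1127/1983 = 0.5683.
SE = √(0.245331 × 0.00432807) = 0.0326.
z = (0.4869 − 0.5810)/0.0326 = -0.0941/0.0326 = -2.89.

z = -2.89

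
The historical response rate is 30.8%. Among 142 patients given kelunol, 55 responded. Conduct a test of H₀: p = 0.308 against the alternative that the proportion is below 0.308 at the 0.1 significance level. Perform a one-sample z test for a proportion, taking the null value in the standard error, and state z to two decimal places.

z = 2.05

p̂ = 55/142 ≈ 0.3873.
SE = √(p₀(1−p₀)/n) = √(0.21314/142) = 0.0387.
z = (0.3873 − 0.308)/0.0387 = 0.0793/0.0387 = 2.05.
p-value = P(Z < 2.047) ≈ 0.9797, so at α = 0.1 we fail to reject H₀.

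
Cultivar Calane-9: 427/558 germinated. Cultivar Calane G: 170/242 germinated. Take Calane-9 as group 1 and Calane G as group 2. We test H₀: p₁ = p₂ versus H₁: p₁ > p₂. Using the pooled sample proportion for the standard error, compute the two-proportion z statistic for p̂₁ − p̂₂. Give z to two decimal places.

p̂₁ = 427/558 ≈ 0.7652, p̂₂ = 170/242 ≈ 0.7025.
Pooled p̂ = (427+170)/(558+242) = 597/800 = 0.7462.
SE = √(0.189361 × 0.00592435) = 0.0335.
z = (0.7652 − 0.7025)/0.0335 = 0.0627/0.0335 = 1.87.

z = 1.87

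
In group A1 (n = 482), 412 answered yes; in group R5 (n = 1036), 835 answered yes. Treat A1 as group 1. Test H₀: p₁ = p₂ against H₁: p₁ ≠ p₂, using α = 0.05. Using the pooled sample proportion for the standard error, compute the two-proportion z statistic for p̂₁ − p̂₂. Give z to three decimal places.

p̂₁ = 412/482 = 0.85477, p̂₂ = 835/1036 = 0.80598.
Pooled p̂ = (412+835)/(482+1036) = 1247/1518 = 0.82148.
SE = √(p̂(1−p̂)(1/n₁+1/n₂)) = √(0.82148·0.17852·0.00303994) = √(0.000445818) = 0.02111.
z = (0.85477 − 0.80598)/0.02111 = 0.04879/0.02111 = 2.311.
p-value = 2·P(Z > 2.311) ≈ 0.0209. With α = 0.05, reject H₀.

z = 2.311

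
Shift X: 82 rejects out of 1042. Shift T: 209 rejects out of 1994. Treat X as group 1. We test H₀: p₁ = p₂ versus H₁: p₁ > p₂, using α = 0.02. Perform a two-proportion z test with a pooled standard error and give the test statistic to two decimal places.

z = -2.32

p̂₁ = 82/1042 ≈ 0.07869, p̂₂ = 209/1994 ≈ 0.10481.
Pooled p̂ = (82+209)/(1042+1994) = 291/3036 = 0.09585.
SE = √(0.0866626 × 0.0014612) = 0.01125.
z = (0.07869 − 0.10481)/0.01125 = -0.02612/0.01125 = -2.32.
p-value = P(Z > -2.321) ≈ 0.9899; since p > α = 0.02, fail to reject H₀.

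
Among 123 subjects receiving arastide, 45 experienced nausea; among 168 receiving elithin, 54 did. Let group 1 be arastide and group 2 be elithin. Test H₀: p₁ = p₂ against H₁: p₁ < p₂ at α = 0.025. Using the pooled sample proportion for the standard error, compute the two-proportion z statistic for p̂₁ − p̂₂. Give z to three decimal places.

p̂₁ = 45/123 = 0.36585, p̂₂ = 54/168 = 0.32143.
Pooled p̂ = (45+54)/(123+168) = 99/291 = 0.34021.
SE = √(p̂(1−p̂)(1/n₁+1/n₂)) = √(0.34021·0.65979·0.0140825) = √(0.00316103) = 0.05622.
z = (0.36585 − 0.32143)/0.05622 = 0.04442/0.05622 = 0.790.
p-value = P(Z < 0.790) ≈ 0.7853; since p > α = 0.025, fail to reject H₀.

z = 0.790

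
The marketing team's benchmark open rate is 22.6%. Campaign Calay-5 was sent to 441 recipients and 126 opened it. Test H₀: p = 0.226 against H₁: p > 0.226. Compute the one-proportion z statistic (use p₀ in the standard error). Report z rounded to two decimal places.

p̂ = 126/441 ≈ 0.2857.
Under H₀, SE = √(0.226·0.774/441) = √(0.000396653) = 0.0199.
z = (0.2857 − 0.226)/0.0199 = 0.0597/0.0199 = 3.00.
p-value = P(Z > 2.998) ≈ 0.0014.

z = 3.00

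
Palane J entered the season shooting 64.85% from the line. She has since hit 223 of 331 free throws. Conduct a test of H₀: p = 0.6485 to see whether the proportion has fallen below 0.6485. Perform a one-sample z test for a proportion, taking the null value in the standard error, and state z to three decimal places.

p̂ = 223/331 ≈ 0.67372.
Standard error under H₀: √(0.6485×0.3515/331) = 0.02624.
z = (0.67372 − 0.6485)/0.02624 = 0.02522/0.02624 = 0.961.
p-value = P(Z < 0.961) ≈ 0.8317.

z = 0.961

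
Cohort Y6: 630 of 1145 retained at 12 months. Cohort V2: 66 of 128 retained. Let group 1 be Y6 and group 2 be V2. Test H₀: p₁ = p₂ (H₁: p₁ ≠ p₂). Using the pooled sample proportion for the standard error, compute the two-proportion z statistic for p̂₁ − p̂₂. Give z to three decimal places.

p̂₁ = 630/1145 = 0.55022, p̂₂ = 66/128 = 0.51562.
Pooled p̂ = (630+66)/(1145+128) = 696/1273 = 0.54674.
SE = √(0.247815 × 0.00868586) = 0.04639.
z = (0.55022 − 0.51562)/0.04639 = 0.03460/0.04639 = 0.746.

z = 0.746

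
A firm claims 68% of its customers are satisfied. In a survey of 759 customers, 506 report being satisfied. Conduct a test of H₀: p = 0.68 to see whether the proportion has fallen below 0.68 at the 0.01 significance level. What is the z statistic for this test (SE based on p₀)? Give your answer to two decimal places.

z = -0.79

p̂ = 506/759 ≈ 0.6667.
Standard error under H₀: √(0.68×0.32/759) = 0.0169.
z = (0.6667 − 0.68)/0.0169 = -0.0133/0.0169 = -0.79.
p-value = P(Z < -0.787) ≈ 0.2155. With α = 0.01, fail to reject H₀.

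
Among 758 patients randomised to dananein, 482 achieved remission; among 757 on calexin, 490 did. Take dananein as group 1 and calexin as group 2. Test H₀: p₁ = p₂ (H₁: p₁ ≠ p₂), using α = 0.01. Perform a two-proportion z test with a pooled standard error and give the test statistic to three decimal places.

z = -0.463

p̂₁ = 482/758 ≈ 0.63588, p̂₂ = 490/757 ≈ 0.64729.
Pooled p̂ = (482+490)/(758+757) = 972/1515 = 0.64158.
SE = √(p̂(1−p̂)(1/n₁+1/n₂)) = √(0.64158·0.35842·0.00264027) = √(0.000607139) = 0.02464.
z = (0.63588 − 0.64729)/0.02464 = -0.01141/0.02464 = -0.463.
p-value = 2·P(Z > 0.463) ≈ 0.6434, so at α = 0.01 we fail to reject H₀.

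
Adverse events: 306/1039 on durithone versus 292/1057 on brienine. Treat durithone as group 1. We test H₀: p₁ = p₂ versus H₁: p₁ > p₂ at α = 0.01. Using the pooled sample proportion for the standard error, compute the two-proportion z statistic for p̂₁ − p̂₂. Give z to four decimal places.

p̂₁ = 306/1039 = 0.294514, p̂₂ = 292/1057 = 0.276254.
Pooled p̂ = (306+292)/(1039+1057) = 598/2096 = 0.285305.
SE = √(p̂(1−p̂)(1/n₁+1/n₂)) = √(0.285305·0.714695·0.00190854) = √(0.000389163) = 0.019727.
z = (0.294514 − 0.276254)/0.019727 = 0.018260/0.019727 = 0.9256.
p-value = P(Z > 0.926) ≈ 0.1773; since p > α = 0.01, fail to reject H₀.

z = 0.9256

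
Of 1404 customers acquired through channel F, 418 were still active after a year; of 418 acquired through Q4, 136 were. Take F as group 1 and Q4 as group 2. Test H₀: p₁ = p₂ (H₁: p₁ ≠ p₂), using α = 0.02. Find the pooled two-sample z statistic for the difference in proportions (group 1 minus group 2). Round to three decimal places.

p̂₁ = 418/1404 = 0.29772, p̂₂ = 136/418 = 0.32536.
Pooled p̂ = (418+136)/(1404+418) = 554/1822 = 0.30406.
SE = √(0.211608 × 0.0031046) = 0.02563.
z = (0.29772 − 0.32536)/0.02563 = -0.02764/0.02563 = -1.078.
Two-sided p-value ≈ 2·Φ(−1.078) = 0.2809. With α = 0.02, fail to reject H₀.

z = -1.078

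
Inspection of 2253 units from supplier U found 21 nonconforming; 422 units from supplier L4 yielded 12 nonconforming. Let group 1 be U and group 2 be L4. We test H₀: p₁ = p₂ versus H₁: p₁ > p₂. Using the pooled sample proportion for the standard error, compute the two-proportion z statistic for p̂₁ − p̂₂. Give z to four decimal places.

z = -3.2648

p̂₁ = 21/2253 = 0.00932091, p̂₂ = 12/422 = 0.02843602.
Pooled p̂ = (21+12)/(2253+422) = 33/2675 = 0.01233645.
SE = √(p̂(1−p̂)(1/n₁+1/n₂)) = √(0.01233645·0.98766355·0.00281352) = √(3.42807e-05) = 0.00585497.
z = (0.00932091 − 0.02843602)/0.00585497 = -0.01911511/0.00585497 = -3.2648.
p-value = P(Z > -3.265) ≈ 0.9995.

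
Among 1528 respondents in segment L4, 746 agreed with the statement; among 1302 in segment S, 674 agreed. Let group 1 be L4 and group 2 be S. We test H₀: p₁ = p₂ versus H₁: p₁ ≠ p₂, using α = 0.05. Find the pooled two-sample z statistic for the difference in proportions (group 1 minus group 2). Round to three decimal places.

p̂₁ = 746/1528 ≈ 0.488220, p̂₂ = 674/1302 ≈ 0.517665.
Pooled p̂ = (746+674)/(1528+1302) = 1420/2830 = 0.501767.
SE = √(0.249997 × 0.0014225) = 0.018858.
z = (0.488220 − 0.517665)/0.018858 = -0.029445/0.018858 = -1.561.
p-value = 2·P(Z > 1.561) ≈ 0.1184; since p > α = 0.05, fail to reject H₀.

z = -1.561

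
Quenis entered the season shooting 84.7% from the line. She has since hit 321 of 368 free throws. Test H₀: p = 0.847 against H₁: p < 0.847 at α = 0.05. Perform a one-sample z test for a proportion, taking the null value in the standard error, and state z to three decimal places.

p̂ = 321/368 ≈ 0.87228.
Under H₀, SE = √(0.847·0.153/368) = √(0.000352149) = 0.01877.
z = (0.87228 − 0.847)/0.01877 = 0.02528/0.01877 = 1.347.
p-value = P(Z < 1.347) ≈ 0.9111; since p > α = 0.05, fail to reject H₀.

z = 1.347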